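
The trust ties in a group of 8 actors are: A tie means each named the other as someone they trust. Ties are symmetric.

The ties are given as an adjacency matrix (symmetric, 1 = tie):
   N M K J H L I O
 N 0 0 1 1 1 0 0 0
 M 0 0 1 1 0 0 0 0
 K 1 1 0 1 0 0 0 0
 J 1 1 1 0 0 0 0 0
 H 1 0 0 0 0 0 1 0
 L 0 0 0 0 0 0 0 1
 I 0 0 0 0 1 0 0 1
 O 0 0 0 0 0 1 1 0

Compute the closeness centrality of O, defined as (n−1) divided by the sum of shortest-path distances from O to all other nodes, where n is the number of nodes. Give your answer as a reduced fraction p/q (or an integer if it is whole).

7/20

Distances from O: H:2, I:1, J:4, K:4, L:1, M:5, N:3. Sum = 20.
n = 8, so closeness = 7/20.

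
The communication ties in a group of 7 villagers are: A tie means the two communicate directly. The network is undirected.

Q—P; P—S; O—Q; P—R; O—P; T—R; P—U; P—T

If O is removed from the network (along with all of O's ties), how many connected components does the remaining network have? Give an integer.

1

O's neighbors (P and Q) remain reachable from one another through other ties, so the rest of the network stays in one piece.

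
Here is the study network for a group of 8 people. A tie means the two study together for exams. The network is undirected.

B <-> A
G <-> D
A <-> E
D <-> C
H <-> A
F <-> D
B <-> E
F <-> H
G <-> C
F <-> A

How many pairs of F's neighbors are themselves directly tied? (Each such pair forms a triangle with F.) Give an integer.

F's neighbors: A, D, and H.
Neighbor pairs that are themselves tied: F–A–H. Each forms one triangle with F, for 1 in total.

1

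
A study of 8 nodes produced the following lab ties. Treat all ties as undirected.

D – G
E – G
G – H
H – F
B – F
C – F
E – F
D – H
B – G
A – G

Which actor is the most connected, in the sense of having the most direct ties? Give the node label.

Degrees — A:1, B:2, C:1, D:2, E:2, F:4, G:5, H:3.
The maximum is 5, attained only by G.

G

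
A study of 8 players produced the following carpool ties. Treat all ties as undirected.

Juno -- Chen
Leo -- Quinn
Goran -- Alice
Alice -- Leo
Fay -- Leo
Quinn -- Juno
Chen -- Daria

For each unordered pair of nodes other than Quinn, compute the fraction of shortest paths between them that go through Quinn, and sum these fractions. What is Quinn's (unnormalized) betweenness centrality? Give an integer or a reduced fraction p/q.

Pairs whose geodesics pass through Quinn — Leo–Juno: 1; Leo–Daria: 1; Leo–Chen: 1; Alice–Juno: 1; Alice–Daria: 1; Alice–Chen: 1; Goran–Juno: 1; Goran–Daria: 1; Goran–Chen: 1; Juno–Fay: 1; Fay–Daria: 1; Fay–Chen: 1.
All other pairs contribute 0.
Summing the contributions gives betweenness(Quinn) = 12.

12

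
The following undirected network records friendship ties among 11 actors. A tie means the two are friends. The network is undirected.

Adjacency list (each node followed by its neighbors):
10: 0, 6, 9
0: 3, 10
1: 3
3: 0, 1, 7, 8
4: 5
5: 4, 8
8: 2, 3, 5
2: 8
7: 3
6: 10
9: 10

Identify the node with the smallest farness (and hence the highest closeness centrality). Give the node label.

3

Farness (sum of distances to all others) for each node — 0:22, 1:28, 2:31, 3:19, 4:38, 5:29, 6:36, 7:28, 8:22, 9:36, 10:27.
The smallest farness is 19, for 3, so 3 has the highest closeness.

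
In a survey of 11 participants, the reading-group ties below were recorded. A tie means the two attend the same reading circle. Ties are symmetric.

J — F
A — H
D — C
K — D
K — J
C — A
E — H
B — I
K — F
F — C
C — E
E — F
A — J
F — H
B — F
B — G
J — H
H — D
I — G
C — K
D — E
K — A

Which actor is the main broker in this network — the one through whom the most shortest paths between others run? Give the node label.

F

Unnormalized betweenness of each node: A:5/6, B:16, C:19/6, D:5/6, E:5/4, F:68/3, G:0, H:23/6, I:0, J:5/4, K:19/6.
F has the largest value, 68/3, making it the main broker — the node through which the most shortest paths run.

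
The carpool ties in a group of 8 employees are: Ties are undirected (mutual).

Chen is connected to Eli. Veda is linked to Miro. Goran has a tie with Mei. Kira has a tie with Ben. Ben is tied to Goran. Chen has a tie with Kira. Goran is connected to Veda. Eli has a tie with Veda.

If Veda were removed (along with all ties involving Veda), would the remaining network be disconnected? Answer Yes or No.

Yes

Removing Veda leaves {Ben, Chen, Eli, Goran, Kira, and Mei} with no path to {Miro}, so the network splits into 2 components. Veda is a cut vertex.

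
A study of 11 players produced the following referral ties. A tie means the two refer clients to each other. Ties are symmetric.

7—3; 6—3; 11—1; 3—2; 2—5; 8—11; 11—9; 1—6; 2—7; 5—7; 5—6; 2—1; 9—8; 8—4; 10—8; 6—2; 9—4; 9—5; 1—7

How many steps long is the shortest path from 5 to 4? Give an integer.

2

One shortest route is 5 – 9 – 4, which uses 2 edges, and 5 and 4 are not directly tied, so nothing shorter exists. So d(5,4) = 2.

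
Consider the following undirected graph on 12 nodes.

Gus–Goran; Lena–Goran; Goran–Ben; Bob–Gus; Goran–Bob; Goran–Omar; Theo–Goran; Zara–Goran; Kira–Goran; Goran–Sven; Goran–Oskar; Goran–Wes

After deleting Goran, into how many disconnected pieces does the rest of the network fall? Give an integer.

10

Without Goran, the remaining ties split the others into: {Wes}; {Sven}; {Omar}; {Zara}; {Bob, Gus}; {Kira}; {Ben}; {Lena}; {Oskar}; {Theo}.
That's 10 separate components.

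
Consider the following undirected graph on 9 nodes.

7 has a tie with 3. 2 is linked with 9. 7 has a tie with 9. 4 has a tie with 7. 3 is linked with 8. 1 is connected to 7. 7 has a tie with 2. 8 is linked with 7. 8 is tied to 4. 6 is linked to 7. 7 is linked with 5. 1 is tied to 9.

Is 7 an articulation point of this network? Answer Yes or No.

Yes

Removing 7 leaves {6} with no path to {3, 4, and 8}, so the network splits into 4 components. 7 is a cut vertex.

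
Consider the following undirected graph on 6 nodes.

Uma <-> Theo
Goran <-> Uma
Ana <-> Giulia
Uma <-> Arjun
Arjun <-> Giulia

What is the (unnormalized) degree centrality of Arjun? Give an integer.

2

Arjun is directly tied to Giulia and Uma. That is 2 neighbors, so the degree of Arjun is 2.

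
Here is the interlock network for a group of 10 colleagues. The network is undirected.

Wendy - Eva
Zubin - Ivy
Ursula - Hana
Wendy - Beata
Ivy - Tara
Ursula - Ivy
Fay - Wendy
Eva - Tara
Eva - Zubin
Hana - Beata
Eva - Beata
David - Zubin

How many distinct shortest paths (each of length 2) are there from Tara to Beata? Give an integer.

The shortest distance is 2, and the only length-2 path is Tara–Eva–Beata. So there is exactly 1 shortest path.

1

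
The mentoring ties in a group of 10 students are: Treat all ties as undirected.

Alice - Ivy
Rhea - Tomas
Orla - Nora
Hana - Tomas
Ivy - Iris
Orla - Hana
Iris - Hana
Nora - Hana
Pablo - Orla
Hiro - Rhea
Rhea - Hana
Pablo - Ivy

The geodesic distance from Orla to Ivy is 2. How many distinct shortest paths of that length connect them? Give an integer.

1

The shortest distance is 2, and the only length-2 path is Orla–Pablo–Ivy. So there is exactly 1 shortest path.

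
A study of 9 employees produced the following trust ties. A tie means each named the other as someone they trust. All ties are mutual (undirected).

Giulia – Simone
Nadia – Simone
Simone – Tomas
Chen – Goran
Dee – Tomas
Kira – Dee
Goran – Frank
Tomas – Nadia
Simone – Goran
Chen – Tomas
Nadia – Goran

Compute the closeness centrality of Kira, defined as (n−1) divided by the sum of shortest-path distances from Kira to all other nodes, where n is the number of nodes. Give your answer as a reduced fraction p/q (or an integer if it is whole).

Distances from Kira: Chen:3, Dee:1, Frank:5, Giulia:4, Goran:4, Nadia:3, Simone:3, Tomas:2. Sum = 25.
n = 9, so closeness = 8/25.

8/25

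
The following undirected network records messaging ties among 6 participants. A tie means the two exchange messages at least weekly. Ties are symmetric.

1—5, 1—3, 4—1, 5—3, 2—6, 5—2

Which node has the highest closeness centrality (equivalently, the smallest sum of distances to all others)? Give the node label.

Farness (sum of distances to all others) for each node — 1:8, 2:9, 3:9, 4:12, 5:7, 6:13.
The smallest farness is 7, for 5, so 5 has the highest closeness.

5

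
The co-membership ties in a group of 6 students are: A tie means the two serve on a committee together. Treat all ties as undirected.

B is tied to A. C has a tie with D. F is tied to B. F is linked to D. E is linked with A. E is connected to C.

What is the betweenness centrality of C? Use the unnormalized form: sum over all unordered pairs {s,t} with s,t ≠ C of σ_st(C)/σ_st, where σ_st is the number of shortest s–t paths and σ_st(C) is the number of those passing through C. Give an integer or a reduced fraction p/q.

Pairs whose geodesics pass through C — F–E: 1/2; D–E: 1; D–A: 1/2.
All other pairs contribute 0.
Summing the contributions gives betweenness(C) = 2.

2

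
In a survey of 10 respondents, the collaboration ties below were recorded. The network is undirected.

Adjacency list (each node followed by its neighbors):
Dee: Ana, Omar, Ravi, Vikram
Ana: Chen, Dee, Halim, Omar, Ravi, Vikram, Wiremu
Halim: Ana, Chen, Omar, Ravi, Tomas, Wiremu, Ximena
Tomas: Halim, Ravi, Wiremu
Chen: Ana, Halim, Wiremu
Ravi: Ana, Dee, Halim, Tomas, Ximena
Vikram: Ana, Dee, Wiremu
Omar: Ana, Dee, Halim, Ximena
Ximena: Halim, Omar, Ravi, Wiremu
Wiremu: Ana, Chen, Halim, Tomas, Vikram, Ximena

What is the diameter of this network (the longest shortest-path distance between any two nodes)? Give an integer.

Eccentricity of each node (its greatest distance to any other): Ana:2, Chen:2, Dee:2, Halim:2, Omar:2, Ravi:2, Tomas:2, Vikram:2, Wiremu:2, Ximena:2.
The maximum eccentricity is 2, realized for instance by the pair Chen–Vikram via Chen – Ana – Vikram. So the diameter is 2.

2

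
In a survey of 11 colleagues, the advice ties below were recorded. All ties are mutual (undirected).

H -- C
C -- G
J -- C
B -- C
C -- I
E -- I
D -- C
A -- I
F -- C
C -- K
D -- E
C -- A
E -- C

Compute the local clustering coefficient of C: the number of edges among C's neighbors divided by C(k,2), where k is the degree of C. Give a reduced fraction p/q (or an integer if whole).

1/15

C's neighbors: A, B, D, E, F, G, H, I, J, and K (k = 10).
Possible neighbor pairs: C(10,2) = 45. Edges among them: A–I, D–E, E–I → e = 3.
Clustering(C) = 3/45 = 1/15.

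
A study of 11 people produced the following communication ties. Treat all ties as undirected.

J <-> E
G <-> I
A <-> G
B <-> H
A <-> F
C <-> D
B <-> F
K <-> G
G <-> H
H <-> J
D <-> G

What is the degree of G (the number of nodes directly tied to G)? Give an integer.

G is directly tied to A, D, H, I, and K. That is 5 neighbors, so the degree of G is 5.

5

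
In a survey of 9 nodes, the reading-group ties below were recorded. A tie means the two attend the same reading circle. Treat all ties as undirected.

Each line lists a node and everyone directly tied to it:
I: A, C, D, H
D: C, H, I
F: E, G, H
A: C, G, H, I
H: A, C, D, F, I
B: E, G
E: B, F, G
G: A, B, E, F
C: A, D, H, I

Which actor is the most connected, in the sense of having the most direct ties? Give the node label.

Degrees — A:4, B:2, C:4, D:3, E:3, F:3, G:4, H:5, I:4.
The maximum is 5, attained only by H.

H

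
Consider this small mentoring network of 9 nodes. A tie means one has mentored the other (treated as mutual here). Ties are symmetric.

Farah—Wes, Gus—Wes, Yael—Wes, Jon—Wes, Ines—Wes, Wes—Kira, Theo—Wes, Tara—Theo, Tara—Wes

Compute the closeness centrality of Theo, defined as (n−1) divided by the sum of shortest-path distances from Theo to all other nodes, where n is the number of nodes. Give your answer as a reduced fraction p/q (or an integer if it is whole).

4/7

Distances from Theo: Farah:2, Gus:2, Ines:2, Jon:2, Kira:2, Tara:1, Wes:1, Yael:2. Sum = 14.
n = 9, so closeness = 8/14 = 4/7.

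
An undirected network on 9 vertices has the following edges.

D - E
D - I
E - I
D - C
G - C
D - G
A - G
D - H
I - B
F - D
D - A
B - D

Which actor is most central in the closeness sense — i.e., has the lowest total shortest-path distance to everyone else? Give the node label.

D

Farness (sum of distances to all others) for each node — A:14, B:14, C:14, D:8, E:14, F:15, G:13, H:15, I:13.
The smallest farness is 8, for D, so D has the highest closeness.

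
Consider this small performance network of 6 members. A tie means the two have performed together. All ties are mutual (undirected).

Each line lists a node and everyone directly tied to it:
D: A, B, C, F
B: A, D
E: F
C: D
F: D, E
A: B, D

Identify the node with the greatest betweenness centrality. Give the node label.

D

Unnormalized betweenness of each node: A:0, B:0, C:0, D:8, E:0, F:4.
D has the largest value, 8, making it the main broker — the node through which the most shortest paths run.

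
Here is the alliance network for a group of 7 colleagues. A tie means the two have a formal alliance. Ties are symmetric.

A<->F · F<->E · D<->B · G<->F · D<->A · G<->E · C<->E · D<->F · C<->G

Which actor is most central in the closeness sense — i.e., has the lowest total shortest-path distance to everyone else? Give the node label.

F

Farness (sum of distances to all others) for each node — A:11, B:15, C:14, D:10, E:10, F:8, G:10.
The smallest farness is 8, for F, so F has the highest closeness.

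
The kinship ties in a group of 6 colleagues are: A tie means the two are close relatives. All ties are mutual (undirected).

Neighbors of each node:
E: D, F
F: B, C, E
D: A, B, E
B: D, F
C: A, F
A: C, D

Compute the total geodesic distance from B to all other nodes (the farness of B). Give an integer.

8

Distances from B: A:2, C:2, D:1, E:2, F:1.
Sum = 2 + 2 + 1 + 2 + 1 = 8.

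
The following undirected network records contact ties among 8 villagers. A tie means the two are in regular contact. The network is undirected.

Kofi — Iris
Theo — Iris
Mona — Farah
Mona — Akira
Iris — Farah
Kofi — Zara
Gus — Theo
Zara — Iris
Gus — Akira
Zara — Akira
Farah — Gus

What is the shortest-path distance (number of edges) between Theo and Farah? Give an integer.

2

One shortest route is Theo – Iris – Farah, which uses 2 edges, and Theo and Farah are not directly tied, so nothing shorter exists. So d(Theo,Farah) = 2.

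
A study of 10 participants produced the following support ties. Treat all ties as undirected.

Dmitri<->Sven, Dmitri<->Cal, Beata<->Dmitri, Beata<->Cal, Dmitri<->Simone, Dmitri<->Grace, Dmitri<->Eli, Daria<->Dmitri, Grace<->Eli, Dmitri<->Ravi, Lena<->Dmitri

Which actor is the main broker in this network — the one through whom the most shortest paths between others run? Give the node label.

Unnormalized betweenness of each node: Beata:0, Cal:0, Daria:0, Dmitri:34, Eli:0, Grace:0, Lena:0, Ravi:0, Simone:0, Sven:0.
Dmitri has the largest value, 34, making it the main broker — the node through which the most shortest paths run.

Dmitri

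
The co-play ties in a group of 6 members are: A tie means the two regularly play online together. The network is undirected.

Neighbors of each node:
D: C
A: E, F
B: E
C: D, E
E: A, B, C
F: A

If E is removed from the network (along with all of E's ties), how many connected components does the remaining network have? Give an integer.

3

Without E, the remaining ties split the others into: {C, D}; {A, F}; {B}.
That's 3 separate components.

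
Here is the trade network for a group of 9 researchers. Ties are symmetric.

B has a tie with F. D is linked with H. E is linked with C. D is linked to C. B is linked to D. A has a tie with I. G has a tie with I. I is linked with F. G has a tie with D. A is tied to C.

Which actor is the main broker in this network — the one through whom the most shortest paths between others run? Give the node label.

D

Unnormalized betweenness of each node: A:3, B:3, C:19/2, D:27/2, E:0, F:3/2, G:2, H:0, I:9/2.
D has the largest value, 27/2, making it the main broker — the node through which the most shortest paths run.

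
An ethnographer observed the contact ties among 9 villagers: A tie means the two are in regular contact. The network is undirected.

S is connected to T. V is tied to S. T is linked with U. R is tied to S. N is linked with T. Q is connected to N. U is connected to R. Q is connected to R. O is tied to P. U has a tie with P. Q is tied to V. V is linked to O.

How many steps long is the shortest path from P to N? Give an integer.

One shortest route is P – U – T – N, which uses 3 edges, and at distance 2 from P we only reach {R, T, V}, which does not include N. So d(P,N) = 3.

3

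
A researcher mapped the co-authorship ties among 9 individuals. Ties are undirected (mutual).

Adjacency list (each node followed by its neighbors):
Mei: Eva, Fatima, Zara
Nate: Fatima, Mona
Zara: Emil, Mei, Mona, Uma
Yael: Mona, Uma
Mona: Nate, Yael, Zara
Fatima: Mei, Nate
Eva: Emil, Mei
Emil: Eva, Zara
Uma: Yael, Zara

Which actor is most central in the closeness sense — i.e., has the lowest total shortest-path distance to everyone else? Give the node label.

Farness (sum of distances to all others) for each node — Emil:17, Eva:19, Fatima:17, Mei:14, Mona:14, Nate:17, Uma:17, Yael:19, Zara:12.
The smallest farness is 12, for Zara, so Zara has the highest closeness.

Zara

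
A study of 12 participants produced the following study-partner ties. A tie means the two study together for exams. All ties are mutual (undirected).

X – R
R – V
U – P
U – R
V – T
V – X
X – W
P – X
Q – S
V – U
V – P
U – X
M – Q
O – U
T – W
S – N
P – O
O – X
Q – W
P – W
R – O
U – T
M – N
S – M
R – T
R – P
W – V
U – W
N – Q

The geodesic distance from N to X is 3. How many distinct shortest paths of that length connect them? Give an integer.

The shortest distance is 3, and the only length-3 path is N–Q–W–X. So there is exactly 1 shortest path.

1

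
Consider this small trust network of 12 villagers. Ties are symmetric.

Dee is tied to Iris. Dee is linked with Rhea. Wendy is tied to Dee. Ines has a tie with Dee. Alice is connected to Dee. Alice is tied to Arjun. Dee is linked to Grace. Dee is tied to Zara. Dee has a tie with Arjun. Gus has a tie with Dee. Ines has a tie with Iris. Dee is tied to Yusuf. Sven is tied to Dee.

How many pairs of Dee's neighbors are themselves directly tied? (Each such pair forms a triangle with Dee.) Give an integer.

Dee's neighbors: Alice, Arjun, Grace, Gus, Ines, Iris, Rhea, Sven, Wendy, Yusuf, and Zara.
Neighbor pairs that are themselves tied: Dee–Alice–Arjun; Dee–Ines–Iris. Each forms one triangle with Dee, for 2 in total.

2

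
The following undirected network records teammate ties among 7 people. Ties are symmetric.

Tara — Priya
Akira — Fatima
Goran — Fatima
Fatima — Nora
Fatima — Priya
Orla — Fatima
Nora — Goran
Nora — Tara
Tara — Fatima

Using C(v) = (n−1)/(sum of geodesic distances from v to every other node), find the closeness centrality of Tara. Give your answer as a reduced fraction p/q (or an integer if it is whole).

2/3

Distances from Tara: Akira:2, Fatima:1, Goran:2, Nora:1, Orla:2, Priya:1. Sum = 9.
n = 7, so closeness = 6/9 = 2/3.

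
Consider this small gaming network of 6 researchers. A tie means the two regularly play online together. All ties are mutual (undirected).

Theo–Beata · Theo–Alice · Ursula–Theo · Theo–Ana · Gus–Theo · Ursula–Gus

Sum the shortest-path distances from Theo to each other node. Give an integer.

5

Distances from Theo: Alice:1, Ana:1, Beata:1, Gus:1, Ursula:1.
Sum = 1 + 1 + 1 + 1 + 1 = 5.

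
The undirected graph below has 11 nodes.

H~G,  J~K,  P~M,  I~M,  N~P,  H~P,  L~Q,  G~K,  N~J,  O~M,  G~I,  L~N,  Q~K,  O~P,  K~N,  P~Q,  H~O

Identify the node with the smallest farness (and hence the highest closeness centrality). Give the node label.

Farness (sum of distances to all others) for each node — G:18, H:19, I:23, J:22, K:18, L:24, M:20, N:17, O:20, P:15, Q:18.
The smallest farness is 15, for P, so P has the highest closeness.

P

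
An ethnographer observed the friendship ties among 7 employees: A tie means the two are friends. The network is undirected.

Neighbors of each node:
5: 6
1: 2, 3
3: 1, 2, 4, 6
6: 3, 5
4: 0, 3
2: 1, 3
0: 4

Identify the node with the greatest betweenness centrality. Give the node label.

3

Unnormalized betweenness of each node: 0:0, 1:0, 2:0, 3:12, 4:5, 5:0, 6:5.
3 has the largest value, 12, making it the main broker — the node through which the most shortest paths run.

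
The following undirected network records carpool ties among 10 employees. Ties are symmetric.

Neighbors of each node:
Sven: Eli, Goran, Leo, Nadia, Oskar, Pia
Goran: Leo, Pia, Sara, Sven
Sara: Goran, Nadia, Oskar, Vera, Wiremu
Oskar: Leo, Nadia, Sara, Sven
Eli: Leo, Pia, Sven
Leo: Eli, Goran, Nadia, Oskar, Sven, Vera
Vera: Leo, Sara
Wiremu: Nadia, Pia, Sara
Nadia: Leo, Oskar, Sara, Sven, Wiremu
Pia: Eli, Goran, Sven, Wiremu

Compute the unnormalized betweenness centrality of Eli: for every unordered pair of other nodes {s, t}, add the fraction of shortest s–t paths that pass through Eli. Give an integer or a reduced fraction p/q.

Pairs whose geodesics pass through Eli — Pia–Leo: 1/3; Pia–Vera: 1/5.
All other pairs contribute 0.
Summing the contributions gives betweenness(Eli) = 8/15.

8/15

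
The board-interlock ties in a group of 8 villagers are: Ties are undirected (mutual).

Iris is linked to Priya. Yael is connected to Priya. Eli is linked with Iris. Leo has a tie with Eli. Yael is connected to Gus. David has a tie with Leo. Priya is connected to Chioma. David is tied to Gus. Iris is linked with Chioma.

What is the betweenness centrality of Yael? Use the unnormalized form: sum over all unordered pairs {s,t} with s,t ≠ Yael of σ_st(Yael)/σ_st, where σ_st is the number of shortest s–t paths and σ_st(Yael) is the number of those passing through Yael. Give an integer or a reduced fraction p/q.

9/2

Pairs whose geodesics pass through Yael — Gus–Iris: 1; Gus–Chioma: 1; Gus–Priya: 1; David–Chioma: 1/2; David–Priya: 1.
All other pairs contribute 0.
Summing the contributions gives betweenness(Yael) = 9/2.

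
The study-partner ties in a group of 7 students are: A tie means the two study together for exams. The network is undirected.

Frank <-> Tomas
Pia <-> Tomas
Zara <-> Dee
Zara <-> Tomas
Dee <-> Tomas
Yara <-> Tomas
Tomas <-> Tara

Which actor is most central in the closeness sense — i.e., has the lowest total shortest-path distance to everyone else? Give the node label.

Tomas

Farness (sum of distances to all others) for each node — Dee:10, Frank:11, Pia:11, Tara:11, Tomas:6, Yara:11, Zara:10.
The smallest farness is 6, for Tomas, so Tomas has the highest closeness.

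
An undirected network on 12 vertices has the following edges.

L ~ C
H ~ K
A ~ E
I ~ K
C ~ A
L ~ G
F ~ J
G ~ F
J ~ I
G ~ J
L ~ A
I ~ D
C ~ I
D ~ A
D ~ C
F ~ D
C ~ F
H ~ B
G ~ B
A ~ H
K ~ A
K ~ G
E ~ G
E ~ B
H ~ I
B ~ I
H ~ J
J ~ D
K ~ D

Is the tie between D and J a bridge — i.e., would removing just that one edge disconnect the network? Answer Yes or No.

No

Even without that edge, D still reaches J via D – F – J, so the network stays connected. Not a bridge.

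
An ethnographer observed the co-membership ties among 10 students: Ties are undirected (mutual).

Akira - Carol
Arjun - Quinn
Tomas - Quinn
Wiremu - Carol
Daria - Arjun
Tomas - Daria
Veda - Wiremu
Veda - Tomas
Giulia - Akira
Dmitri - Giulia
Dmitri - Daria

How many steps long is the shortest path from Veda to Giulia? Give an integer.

One shortest route is Veda – Wiremu – Carol – Akira – Giulia, which uses 4 edges, and at distance 3 from Veda we only reach {Akira, Arjun, Dmitri}, which does not include Giulia. So d(Veda,Giulia) = 4.

4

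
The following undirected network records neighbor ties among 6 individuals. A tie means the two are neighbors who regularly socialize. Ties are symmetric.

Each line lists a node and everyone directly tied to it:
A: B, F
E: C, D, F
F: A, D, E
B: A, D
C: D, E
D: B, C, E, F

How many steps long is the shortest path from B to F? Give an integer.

One shortest route is B – D – F, which uses 2 edges, and B and F are not directly tied, so nothing shorter exists. So d(B,F) = 2.

2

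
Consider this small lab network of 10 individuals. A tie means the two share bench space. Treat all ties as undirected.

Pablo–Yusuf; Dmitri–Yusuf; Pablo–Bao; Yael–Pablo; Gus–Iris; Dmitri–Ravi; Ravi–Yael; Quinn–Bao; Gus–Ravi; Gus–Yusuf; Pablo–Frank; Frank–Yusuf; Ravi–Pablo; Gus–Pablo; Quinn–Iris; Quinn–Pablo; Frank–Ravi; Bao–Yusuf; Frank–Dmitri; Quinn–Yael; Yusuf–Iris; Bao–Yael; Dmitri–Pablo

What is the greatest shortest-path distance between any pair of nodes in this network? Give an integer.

2

Eccentricity of each node (its greatest distance to any other): Bao:2, Dmitri:2, Frank:2, Gus:2, Iris:2, Pablo:2, Quinn:2, Ravi:2, Yael:2, Yusuf:2.
The maximum eccentricity is 2, realized for instance by the pair Iris–Yael via Iris – Quinn – Yael. So the diameter is 2.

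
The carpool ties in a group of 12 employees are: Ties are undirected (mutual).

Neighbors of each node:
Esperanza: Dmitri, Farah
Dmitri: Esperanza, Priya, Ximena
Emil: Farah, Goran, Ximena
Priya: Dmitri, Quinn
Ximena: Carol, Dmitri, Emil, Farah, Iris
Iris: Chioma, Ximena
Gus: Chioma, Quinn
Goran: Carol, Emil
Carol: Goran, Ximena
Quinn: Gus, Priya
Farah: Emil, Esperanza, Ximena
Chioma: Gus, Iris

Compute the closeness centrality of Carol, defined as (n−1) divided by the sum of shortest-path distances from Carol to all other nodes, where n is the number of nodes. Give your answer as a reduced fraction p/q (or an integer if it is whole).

11/27

Distances from Carol: Chioma:3, Dmitri:2, Emil:2, Esperanza:3, Farah:2, Goran:1, Gus:4, Iris:2, Priya:3, Quinn:4, Ximena:1. Sum = 27.
n = 12, so closeness = 11/27.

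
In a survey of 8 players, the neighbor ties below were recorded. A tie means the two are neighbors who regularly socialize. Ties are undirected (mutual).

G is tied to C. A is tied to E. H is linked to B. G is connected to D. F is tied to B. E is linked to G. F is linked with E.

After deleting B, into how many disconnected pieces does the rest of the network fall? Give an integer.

Without B, the remaining ties split the others into: {A, C, D, E, F, G}; {H}.
That's 2 separate components.

2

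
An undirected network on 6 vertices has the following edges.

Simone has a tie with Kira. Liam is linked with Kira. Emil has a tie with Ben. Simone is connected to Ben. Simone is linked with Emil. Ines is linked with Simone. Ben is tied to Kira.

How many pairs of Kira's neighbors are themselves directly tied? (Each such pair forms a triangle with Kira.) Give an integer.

1

Kira's neighbors: Ben, Liam, and Simone.
Neighbor pairs that are themselves tied: Kira–Ben–Simone. Each forms one triangle with Kira, for 1 in total.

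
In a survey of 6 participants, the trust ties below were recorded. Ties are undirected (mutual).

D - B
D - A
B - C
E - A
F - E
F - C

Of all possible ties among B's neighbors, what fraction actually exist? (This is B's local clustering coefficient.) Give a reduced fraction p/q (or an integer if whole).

0

B's neighbors: C and D (k = 2).
Possible neighbor pairs: C(2,2) = 1. Edges among them: none → e = 0.
Clustering(B) = 0/1.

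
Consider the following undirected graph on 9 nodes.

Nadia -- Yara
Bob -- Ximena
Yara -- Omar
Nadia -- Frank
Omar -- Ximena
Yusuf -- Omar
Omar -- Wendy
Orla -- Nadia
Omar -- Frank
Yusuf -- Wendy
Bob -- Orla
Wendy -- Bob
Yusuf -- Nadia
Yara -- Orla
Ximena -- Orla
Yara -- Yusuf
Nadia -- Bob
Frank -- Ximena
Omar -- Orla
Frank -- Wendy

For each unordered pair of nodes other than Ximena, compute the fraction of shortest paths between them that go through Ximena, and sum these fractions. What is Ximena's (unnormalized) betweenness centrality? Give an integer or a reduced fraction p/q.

1

Pairs whose geodesics pass through Ximena — Bob–Frank: 1/3; Bob–Omar: 1/3; Orla–Frank: 1/3.
All other pairs contribute 0.
Summing the contributions gives betweenness(Ximena) = 1.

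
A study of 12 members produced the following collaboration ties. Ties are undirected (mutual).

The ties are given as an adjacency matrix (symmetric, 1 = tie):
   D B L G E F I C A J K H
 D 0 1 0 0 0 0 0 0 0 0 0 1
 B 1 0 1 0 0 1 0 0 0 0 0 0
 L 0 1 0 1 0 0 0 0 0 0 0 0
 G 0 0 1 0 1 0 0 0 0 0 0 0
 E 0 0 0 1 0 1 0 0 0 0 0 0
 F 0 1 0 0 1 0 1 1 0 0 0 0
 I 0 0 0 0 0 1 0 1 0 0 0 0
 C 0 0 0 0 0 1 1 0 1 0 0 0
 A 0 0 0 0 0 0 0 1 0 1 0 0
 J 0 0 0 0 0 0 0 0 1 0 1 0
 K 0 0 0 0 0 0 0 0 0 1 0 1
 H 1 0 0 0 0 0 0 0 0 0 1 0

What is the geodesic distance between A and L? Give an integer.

One shortest route is A – C – F – B – L, which uses 4 edges, and at distance 3 from A we only reach {B, E, H}, which does not include L. So d(A,L) = 4.

4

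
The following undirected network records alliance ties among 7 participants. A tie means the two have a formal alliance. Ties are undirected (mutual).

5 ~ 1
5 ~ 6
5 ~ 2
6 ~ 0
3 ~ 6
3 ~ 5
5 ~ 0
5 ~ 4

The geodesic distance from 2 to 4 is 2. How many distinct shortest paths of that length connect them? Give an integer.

The shortest distance is 2, and the only length-2 path is 2–5–4. So there is exactly 1 shortest path.

1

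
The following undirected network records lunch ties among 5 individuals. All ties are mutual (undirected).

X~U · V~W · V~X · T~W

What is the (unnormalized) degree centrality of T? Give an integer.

1

T is directly tied to W. That is 1 neighbor, so the degree of T is 1.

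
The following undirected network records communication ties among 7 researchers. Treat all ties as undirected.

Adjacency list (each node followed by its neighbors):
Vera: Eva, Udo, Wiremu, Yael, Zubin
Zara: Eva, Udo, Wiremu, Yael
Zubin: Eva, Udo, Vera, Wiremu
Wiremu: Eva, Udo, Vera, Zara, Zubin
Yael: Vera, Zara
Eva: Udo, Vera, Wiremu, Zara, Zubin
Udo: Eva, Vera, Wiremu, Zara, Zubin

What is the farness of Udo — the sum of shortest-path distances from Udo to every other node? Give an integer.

Distances from Udo: Eva:1, Vera:1, Wiremu:1, Yael:2, Zara:1, Zubin:1.
Sum = 1 + 1 + 1 + 2 + 1 + 1 = 7.

7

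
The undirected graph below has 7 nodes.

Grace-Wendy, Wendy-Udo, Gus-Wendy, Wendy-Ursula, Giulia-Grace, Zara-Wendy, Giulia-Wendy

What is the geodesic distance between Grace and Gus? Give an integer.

One shortest route is Grace – Wendy – Gus, which uses 2 edges, and Grace and Gus are not directly tied, so nothing shorter exists. So d(Grace,Gus) = 2.

2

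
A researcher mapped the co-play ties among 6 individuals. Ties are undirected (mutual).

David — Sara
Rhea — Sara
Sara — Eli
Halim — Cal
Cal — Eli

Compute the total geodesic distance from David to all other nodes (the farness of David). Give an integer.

Distances from David: Cal:3, Eli:2, Halim:4, Rhea:2, Sara:1.
Sum = 3 + 2 + 4 + 2 + 1 = 12.

12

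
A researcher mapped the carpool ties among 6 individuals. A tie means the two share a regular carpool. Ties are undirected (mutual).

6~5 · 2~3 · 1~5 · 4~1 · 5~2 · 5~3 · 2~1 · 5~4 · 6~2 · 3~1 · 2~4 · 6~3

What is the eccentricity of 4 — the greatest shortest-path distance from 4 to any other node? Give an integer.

Distances from 4: 1:1, 2:1, 3:2, 5:1, 6:2.
The largest is 2 (to 3 and 6), so the eccentricity of 4 is 2.

2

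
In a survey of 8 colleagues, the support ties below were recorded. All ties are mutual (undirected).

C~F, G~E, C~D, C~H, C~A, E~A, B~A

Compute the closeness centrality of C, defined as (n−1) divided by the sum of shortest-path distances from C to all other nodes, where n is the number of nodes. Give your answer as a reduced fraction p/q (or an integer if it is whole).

7/11

Distances from C: A:1, B:2, D:1, E:2, F:1, G:3, H:1. Sum = 11.
n = 8, so closeness = 7/11.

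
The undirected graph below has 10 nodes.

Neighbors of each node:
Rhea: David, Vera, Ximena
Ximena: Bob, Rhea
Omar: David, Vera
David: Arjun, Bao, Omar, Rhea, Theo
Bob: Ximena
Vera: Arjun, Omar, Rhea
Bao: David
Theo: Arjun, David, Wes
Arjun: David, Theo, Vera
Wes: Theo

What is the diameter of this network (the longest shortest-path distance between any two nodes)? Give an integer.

Eccentricity of each node (its greatest distance to any other): Arjun:4, Bao:4, Bob:5, David:3, Omar:4, Rhea:3, Theo:4, Vera:3, Wes:5, Ximena:4.
The maximum eccentricity is 5, realized for instance by the pair Wes–Bob via Wes – Theo – David – Rhea – Ximena – Bob. So the diameter is 5.

5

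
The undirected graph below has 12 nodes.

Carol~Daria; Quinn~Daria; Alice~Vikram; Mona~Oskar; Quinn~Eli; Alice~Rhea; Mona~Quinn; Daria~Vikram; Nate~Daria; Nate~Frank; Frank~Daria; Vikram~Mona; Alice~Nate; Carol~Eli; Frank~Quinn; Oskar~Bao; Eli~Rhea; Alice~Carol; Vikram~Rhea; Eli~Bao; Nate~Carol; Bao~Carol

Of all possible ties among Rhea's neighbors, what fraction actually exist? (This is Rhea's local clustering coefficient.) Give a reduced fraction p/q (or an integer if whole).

1/3

Rhea's neighbors: Alice, Eli, and Vikram (k = 3).
Possible neighbor pairs: C(3,2) = 3. Edges among them: Alice–Vikram → e = 1.
Clustering(Rhea) = 1/3.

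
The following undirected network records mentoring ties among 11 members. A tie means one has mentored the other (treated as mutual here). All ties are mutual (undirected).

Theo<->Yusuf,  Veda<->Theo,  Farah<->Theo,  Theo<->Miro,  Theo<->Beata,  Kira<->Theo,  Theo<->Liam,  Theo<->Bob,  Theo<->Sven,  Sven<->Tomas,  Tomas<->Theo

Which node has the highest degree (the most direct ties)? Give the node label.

Degrees — Beata:1, Bob:1, Farah:1, Kira:1, Liam:1, Miro:1, Sven:2, Theo:10, Tomas:2, Veda:1, Yusuf:1.
The maximum is 10, attained only by Theo.

Theo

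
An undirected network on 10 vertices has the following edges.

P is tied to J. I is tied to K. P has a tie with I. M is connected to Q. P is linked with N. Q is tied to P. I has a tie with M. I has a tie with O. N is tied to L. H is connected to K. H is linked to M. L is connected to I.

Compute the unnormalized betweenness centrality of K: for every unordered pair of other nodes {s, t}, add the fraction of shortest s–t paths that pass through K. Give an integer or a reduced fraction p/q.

77/30

Pairs whose geodesics pass through K — J–H: 1/3; I–H: 1/2; H–N: 2/5; H–P: 1/3; H–O: 1/2; H–L: 1/2.
All other pairs contribute 0.
Summing the contributions gives betweenness(K) = 77/30.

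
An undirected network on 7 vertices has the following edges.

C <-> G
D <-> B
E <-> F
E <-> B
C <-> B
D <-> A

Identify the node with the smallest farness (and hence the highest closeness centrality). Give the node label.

B

Farness (sum of distances to all others) for each node — A:17, B:9, C:12, D:12, E:12, F:17, G:17.
The smallest farness is 9, for B, so B has the highest closeness.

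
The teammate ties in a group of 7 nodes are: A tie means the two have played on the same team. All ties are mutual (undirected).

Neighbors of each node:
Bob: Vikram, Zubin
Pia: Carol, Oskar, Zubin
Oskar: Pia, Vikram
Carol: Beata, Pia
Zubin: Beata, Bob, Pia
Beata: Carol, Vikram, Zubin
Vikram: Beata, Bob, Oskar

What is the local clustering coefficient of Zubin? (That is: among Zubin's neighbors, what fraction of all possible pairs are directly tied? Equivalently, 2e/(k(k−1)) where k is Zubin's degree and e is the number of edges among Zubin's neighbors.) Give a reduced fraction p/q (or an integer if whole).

Zubin's neighbors: Beata, Bob, and Pia (k = 3).
Possible neighbor pairs: C(3,2) = 3. Edges among them: none → e = 0.
Clustering(Zubin) = 0/3 = 0.

0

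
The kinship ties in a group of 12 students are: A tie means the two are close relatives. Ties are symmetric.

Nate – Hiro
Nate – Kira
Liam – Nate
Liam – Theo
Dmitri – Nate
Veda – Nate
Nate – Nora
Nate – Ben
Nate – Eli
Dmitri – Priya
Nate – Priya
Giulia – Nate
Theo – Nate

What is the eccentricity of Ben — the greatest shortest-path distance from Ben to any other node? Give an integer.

Distances from Ben: Dmitri:2, Eli:2, Giulia:2, Hiro:2, Kira:2, Liam:2, Nate:1, Nora:2, Priya:2, Theo:2, Veda:2.
The largest is 2 (to Priya, Nora, Veda, Eli, Kira, Hiro, Theo, Liam, Giulia, and Dmitri), so the eccentricity of Ben is 2.

2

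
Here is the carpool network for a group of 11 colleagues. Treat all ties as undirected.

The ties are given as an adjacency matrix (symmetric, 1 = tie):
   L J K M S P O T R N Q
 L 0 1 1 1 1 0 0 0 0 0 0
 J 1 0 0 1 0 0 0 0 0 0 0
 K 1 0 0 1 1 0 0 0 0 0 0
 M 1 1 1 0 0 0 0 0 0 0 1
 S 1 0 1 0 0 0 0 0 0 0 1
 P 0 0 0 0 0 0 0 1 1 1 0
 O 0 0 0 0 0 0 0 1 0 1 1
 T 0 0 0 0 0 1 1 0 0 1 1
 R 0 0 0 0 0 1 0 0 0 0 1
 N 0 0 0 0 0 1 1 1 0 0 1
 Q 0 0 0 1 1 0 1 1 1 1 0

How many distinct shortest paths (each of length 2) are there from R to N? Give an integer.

2

The shortest distance is 2. The length-2 paths are: R–Q–N; R–P–N.
That gives 2 distinct shortest paths.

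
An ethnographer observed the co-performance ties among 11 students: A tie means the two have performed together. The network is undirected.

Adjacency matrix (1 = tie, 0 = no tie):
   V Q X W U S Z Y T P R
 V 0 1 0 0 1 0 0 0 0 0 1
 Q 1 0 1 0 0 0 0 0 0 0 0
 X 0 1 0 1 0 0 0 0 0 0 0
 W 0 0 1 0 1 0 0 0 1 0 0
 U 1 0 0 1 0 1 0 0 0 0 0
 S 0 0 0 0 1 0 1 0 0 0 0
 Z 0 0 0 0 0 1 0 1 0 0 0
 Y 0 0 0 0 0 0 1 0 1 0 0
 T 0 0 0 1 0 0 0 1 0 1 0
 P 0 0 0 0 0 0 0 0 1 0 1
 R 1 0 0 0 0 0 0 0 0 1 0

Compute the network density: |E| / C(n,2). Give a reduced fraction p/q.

13/55

There are 13 edges and 11 nodes, so the maximum possible is C(11,2) = 55.
Density = 13/55.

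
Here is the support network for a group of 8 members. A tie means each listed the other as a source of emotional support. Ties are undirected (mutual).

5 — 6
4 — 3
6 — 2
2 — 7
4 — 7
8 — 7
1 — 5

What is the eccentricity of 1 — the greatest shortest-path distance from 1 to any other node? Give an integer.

Distances from 1: 2:3, 3:6, 4:5, 5:1, 6:2, 7:4, 8:5.
The largest is 6 (to 3), so the eccentricity of 1 is 6.

6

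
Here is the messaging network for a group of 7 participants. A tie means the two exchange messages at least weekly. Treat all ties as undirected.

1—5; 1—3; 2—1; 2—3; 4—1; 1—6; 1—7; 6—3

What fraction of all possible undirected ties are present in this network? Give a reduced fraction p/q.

There are 8 edges and 7 nodes, so the maximum possible is C(7,2) = 21.
Density = 8/21.

8/21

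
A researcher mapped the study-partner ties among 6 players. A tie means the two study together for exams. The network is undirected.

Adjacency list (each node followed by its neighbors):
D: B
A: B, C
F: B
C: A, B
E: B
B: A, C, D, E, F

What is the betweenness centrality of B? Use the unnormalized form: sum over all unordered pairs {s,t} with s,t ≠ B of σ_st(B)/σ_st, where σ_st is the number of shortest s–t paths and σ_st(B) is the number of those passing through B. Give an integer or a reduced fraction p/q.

Pairs whose geodesics pass through B — A–F: 1; A–E: 1; A–D: 1; F–E: 1; F–D: 1; F–C: 1; E–D: 1; E–C: 1; D–C: 1.
All other pairs contribute 0.
Summing the contributions gives betweenness(B) = 9.

9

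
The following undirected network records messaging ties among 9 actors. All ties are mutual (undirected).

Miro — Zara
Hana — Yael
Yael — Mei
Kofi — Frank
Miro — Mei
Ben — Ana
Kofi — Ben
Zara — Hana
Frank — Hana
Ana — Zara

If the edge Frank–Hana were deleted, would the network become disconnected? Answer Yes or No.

No

Even without that edge, Frank still reaches Hana via Frank – Kofi – Ben – Ana – Zara – Hana, so the network stays connected. Not a bridge.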